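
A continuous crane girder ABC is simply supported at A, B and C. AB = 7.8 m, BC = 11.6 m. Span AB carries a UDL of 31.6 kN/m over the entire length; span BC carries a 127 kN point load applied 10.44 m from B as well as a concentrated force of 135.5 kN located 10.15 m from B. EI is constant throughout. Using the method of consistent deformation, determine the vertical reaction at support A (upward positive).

R_A = 97.85 kN

Release continuity at B by inserting a hinge; the redundant is the internal moment M_B. The primary structure is two simply-supported spans AB and BC.
Rotations at B on the released spans (each span's end-slope, ×1/EI):
  span AB: UDL 31.6: wL³/(24EI) = 624.8/EI
  span BC: point load 127 at a = 10.44: Pab(L + b)/(6LEI) = 282/EI
  span BC: point load 135.5 at a = 10.15: Pab(L + b)/(6LEI) = 373.9/EI
  relative rotation θ_0 = (624.8 + 655.9)/EI = 1281/EI
A unit hogging moment at B produces rotation L₁/(3EI) + L₂/(3EI) = 6.467/EI.
Slope continuity at B: θ_0 = M_B·6.467/EI, so M_B = 1281/6.467 = 198 kN·m (hogging).
Span AB, ΣM about A with M_B applied at B: R_B^{AB}·7.8 = 961.3 + 198, so R_B^{AB} = 148.6 kN and R_A = 246.5 − 148.6 = 97.85 kN.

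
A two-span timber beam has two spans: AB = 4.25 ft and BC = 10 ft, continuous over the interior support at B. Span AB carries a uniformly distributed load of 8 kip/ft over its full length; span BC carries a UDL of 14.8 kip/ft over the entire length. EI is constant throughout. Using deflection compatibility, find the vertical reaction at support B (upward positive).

Insert a hinge at B; M_B is the redundant, and each span becomes simply supported.
End slopes at the hinge B, treating each span as simply supported:
  span AB: UDL 8: wL³/(24EI) = 25.59/EI
  span BC: UDL 14.8: wL³/(24EI) = 616.7/EI
  relative rotation θ_0 = (25.59 + 616.7)/EI = 642.3/EI
A unit hogging moment at B produces rotation L₁/(3EI) + L₂/(3EI) = 4.75/EI.
Slope continuity at B: θ_0 = M_B·4.75/EI, so M_B = 642.3/4.75 = 135.2 kip·ft (hogging).
Span AB, ΣM about A with M_B applied at B: R_B^{AB}·4.25 = 72.25 + 135.2, so R_B^{AB} = 48.81 kip and R_A = 34 − 48.81 = -14.81 kip.
Span BC, ΣM about C: R_B^{BC}·10 = 740 + 135.2, so R_B^{BC} = 87.52 kip and R_C = 148 − 87.52 = 60.48 kip.
R_B = 48.81 + 87.52 = 136.3 kip.

R_B = 136.3 kip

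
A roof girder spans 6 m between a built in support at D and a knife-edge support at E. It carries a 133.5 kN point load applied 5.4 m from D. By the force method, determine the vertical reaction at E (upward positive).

R_E = 113.5 kN

Release the roller at E. Primary structure: cantilever fixed at D.
Free-end deflection of the primary structure under the applied loading (downward +):
  point load 133.5 at a = 5.4: Pa²(3L − a)/(6EI) = 8175/EI
Flexibility coefficient — unit upward force at E: δ_{EE} = L³/(3EI) = 72/EI.
The prop prevents deflection at E: R_E = δ_0/δ_{EE} = 8175/72 = 113.5 kN.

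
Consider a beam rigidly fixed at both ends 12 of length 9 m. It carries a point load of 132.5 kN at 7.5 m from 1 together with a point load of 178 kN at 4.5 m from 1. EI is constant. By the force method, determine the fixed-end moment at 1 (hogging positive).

M_1 = 227.9 kN·m

Release both end moments; the primary structure is a simply-supported span 12 with redundants M_1 and M_2.
End rotations of the released simple span under the applied load (×1/EI):
  at 1: point load 132.5 at a = 7.5: Pab(L + b)/(6LEI) = 289.8/EI
  at 2: point load 132.5 at a = 7.5: Pab(L + a)/(6LEI) = 455.5/EI
  at 1: point load 178 at a = 4.5: Pab(L + b)/(6LEI) = 901.1/EI
  at 2: point load 178 at a = 4.5: Pab(L + a)/(6LEI) = 901.1/EI
  θ_10 = 1191/EI,  θ_20 = 1357/EI
Flexibility coefficients: a unit moment at one end gives L/(3EI) there and L/(6EI) at the far end, so f₁₁ = f₂₂ = 3/EI and f₁₂ = f₂₁ = 1.5/EI.
Compatibility — zero rotation at each built-in end:
  3 M_1 + 1.5 M_2 = 1191
  1.5 M_1 + 3 M_2 = 1357
Solving the pair gives M_1 = 227.9 kN·m and M_2 = 338.3 kN·m (hogging).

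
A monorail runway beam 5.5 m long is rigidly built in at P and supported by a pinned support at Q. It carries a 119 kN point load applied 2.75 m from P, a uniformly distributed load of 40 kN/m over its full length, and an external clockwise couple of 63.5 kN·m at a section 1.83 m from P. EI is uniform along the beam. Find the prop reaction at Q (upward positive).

Release the roller at Q. Primary structure: cantilever fixed at P.
Free-end deflection of the primary structure under the applied loading (downward +):
  point load 119 at a = 2.75: Pa²(3L − a)/(6EI) = 2062/EI
  UDL 40: wL⁴/(8EI) = 4575/EI
  clockwise couple 63.5 at a = 1.83: M₀a(2L − a)/(2EI) = 532.8/EI
  δ_0 = 7170/EI
Tip deflection under a unit load at Q: L³/(3EI) = 55.46/EI.
Compatibility at Q: δ_0 − R_Q·δ_{QQ} = 0, so R_Q = 7170/55.46 = 129.3 kN.

R_Q = 129.3 kN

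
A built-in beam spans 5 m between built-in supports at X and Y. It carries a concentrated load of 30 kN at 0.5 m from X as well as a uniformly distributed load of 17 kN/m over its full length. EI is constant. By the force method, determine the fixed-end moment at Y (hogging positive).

M_Y = 36.77 kN·m

Release both end moments; the primary structure is a simply-supported span XY with redundants M_X and M_Y.
Simple-span end rotations at X and Y under the given loads:
  at X: point load 30 at a = 0.5: Pab(L + b)/(6LEI) = 21.38/EI
  at Y: point load 30 at a = 0.5: Pab(L + a)/(6LEI) = 12.38/EI
  at X: UDL 17: wL³/(24EI) = 88.54/EI
  at Y: UDL 17: wL³/(24EI) = 88.54/EI
  θ_X0 = 109.9/EI,  θ_Y0 = 100.9/EI
Flexibility coefficients: a unit moment at one end gives L/(3EI) there and L/(6EI) at the far end, so f₁₁ = f₂₂ = 1.667/EI and f₁₂ = f₂₁ = 0.8333/EI.
Compatibility — zero rotation at each built-in end:
  1.667 M_X + 0.8333 M_Y = 109.9
  0.8333 M_X + 1.667 M_Y = 100.9
Solving the pair gives M_X = 47.57 kN·m and M_Y = 36.77 kN·m (hogging).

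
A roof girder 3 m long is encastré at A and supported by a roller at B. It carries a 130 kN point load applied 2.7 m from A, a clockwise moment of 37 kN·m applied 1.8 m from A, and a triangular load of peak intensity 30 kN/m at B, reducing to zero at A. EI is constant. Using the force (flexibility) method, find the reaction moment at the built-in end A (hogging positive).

Take the reaction at B as the redundant and release it; the primary structure is a cantilever fixed at A.
Downward deflection at the released point B due to the loads:
  point load 130 at a = 2.7: Pa²(3L − a)/(6EI) = 995.1/EI
  clockwise couple 37 at a = 1.8: M₀a(2L − a)/(2EI) = 139.9/EI
  triangular load, peak 30 at the free end: 11w₀L⁴/(120EI) = 222.8/EI
  δ_0 = 1358/EI
Flexibility coefficient — unit upward force at B: δ_{BB} = L³/(3EI) = 9/EI.
Compatibility at B: δ_0 − R_B·δ_{BB} = 0, so R_B = 1358/9 = 150.9 kN.
Moment equilibrium about A: M_A = Σ(load moments about A) − R_B·L = 478 − 150.9×3 = 25.43 kN·m.

M_A = 25.43 kN·m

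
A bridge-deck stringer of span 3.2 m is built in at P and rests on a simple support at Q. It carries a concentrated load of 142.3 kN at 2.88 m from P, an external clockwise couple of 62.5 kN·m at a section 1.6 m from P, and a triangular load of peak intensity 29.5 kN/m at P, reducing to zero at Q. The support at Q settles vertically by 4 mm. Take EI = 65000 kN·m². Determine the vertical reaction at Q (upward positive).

R_Q = 128.6 kN

Release the roller at Q. Primary structure: cantilever fixed at P.
Primary-structure tip deflection at Q by superposition:
  point load 142.3 at a = 2.88: Pa²(3L − a)/(6EI) = 1322/EI
  clockwise couple 62.5 at a = 1.6: M₀a(2L − a)/(2EI) = 240/EI
  triangular load, peak 29.5 at the fixed end: w₀L⁴/(30EI) = 103.1/EI
  δ_0 = 1665/EI
Tip deflection under a unit load at Q: L³/(3EI) = 10.92/EI.
With EI = 65000 kN·m²: δ_0 = 0.025616 m and δ_{QQ} = 0.000168 m/kN.
Compatibility — the beam at Q must follow the support down by 0.004 m: δ_0 − R_Q·δ_{QQ} = 0.004, so R_Q = (0.025616 − 0.004)/0.000168 = 128.6 kN.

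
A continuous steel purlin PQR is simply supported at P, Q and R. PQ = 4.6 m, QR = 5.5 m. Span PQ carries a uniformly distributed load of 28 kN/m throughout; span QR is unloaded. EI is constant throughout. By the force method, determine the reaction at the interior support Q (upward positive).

Release continuity at Q by inserting a hinge; the redundant is the internal moment M_Q. The primary structure is two simply-supported spans PQ and QR.
Rotations at Q on the released spans (each span's end-slope, ×1/EI):
  span PQ: UDL 28: wL³/(24EI) = 113.6/EI
  relative rotation θ_0 = (113.6 + 0)/EI = 113.6/EI
A unit hogging moment at Q produces rotation L₁/(3EI) + L₂/(3EI) = 3.367/EI.
Slope continuity at Q: θ_0 = M_Q·3.367/EI, so M_Q = 113.6/3.367 = 33.73 kN·m (hogging).
Span PQ, ΣM about P with M_Q applied at Q: R_Q^{PQ}·4.6 = 296.2 + 33.73, so R_Q^{PQ} = 71.73 kN and R_P = 128.8 − 71.73 = 57.07 kN.
Span QR, ΣM about R: R_Q^{QR}·5.5 = 0 + 33.73, so R_Q^{QR} = 6.133 kN and R_R = 0 − 6.133 = -6.133 kN.
R_Q = 71.73 + 6.133 = 77.87 kN.

R_Q = 77.87 kN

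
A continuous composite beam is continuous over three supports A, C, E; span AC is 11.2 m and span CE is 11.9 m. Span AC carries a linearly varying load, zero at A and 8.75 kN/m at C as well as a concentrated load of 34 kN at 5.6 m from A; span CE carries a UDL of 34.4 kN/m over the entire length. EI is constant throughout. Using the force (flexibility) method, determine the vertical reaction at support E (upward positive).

Insert a hinge at C; M_C is the redundant, and each span becomes simply supported.
Rotations at C on the released spans (each span's end-slope, ×1/EI):
  span AC: triangular load, peak 8.75: w₀L³/(45EI) = 273.2/EI
  span AC: point load 34 at a = 5.6: Pab(L + a)/(6LEI) = 266.6/EI
  span CE: UDL 34.4: wL³/(24EI) = 2415/EI
  relative rotation θ_0 = (539.7 + 2415)/EI = 2955/EI
A unit hogging moment at C produces rotation L₁/(3EI) + L₂/(3EI) = 7.7/EI.
Compatibility: M_C·(L₁+L₂)/(3EI) = θ_0, giving M_C = 383.8 kN·m (hogging).
Span CE, ΣM about E: R_C^{CE}·11.9 = 2436 + 383.8, so R_C^{CE} = 236.9 kN and R_E = 409.4 − 236.9 = 172.4 kN.

R_E = 172.4 kN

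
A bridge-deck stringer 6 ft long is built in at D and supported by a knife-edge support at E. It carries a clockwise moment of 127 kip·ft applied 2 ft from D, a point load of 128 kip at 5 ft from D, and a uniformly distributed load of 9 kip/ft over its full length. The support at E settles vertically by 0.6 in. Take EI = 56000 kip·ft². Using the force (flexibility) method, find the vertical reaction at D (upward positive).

R_D = 86.7 kip

Take the reaction at E as the redundant and release it; the primary structure is a cantilever fixed at D.
Downward deflection at the released point E due to the loads:
  clockwise couple 127 at a = 2: M₀a(2L − a)/(2EI) = 1270/EI
  point load 128 at a = 5: Pa²(3L − a)/(6EI) = 6933/EI
  UDL 9: wL⁴/(8EI) = 1458/EI
  δ_0 = 9661/EI
Flexibility coefficient — unit upward force at E: δ_{EE} = L³/(3EI) = 72/EI.
With EI = 56000 kip·ft²: δ_0 = 0.17252 ft and δ_{EE} = 0.001286 ft/kip.
Compatibility — the beam at E must follow the support down by 0.05 ft: δ_0 − R_E·δ_{EE} = 0.05, so R_E = (0.17252 − 0.05)/0.001286 = 95.3 kip.
Vertical equilibrium: R_D = ΣP − R_E = 182 − 95.3 = 86.7 kip.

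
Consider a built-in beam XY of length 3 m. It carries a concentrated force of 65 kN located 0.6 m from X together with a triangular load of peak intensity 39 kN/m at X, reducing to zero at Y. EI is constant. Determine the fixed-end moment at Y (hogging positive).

M_Y = 17.94 kN·m

Release both end moments; the primary structure is a simply-supported span XY with redundants M_X and M_Y.
Simple-span end rotations at X and Y under the given loads:
  at X: point load 65 at a = 0.6: Pab(L + b)/(6LEI) = 28.08/EI
  at Y: point load 65 at a = 0.6: Pab(L + a)/(6LEI) = 18.72/EI
  at X: triangular load, peak 39: w₀L³/(45EI) = 23.4/EI
  at Y: triangular load, peak 39: 7w₀L³/(360EI) = 20.48/EI
  θ_X0 = 51.48/EI,  θ_Y0 = 39.2/EI
Flexibility coefficients: a unit moment at one end gives L/(3EI) there and L/(6EI) at the far end, so f₁₁ = f₂₂ = 1/EI and f₁₂ = f₂₁ = 0.5/EI.
Compatibility — zero rotation at each built-in end:
  1 M_X + 0.5 M_Y = 51.48
  0.5 M_X + 1 M_Y = 39.2
Solving the pair gives M_X = 42.51 kN·m and M_Y = 17.94 kN·m (hogging).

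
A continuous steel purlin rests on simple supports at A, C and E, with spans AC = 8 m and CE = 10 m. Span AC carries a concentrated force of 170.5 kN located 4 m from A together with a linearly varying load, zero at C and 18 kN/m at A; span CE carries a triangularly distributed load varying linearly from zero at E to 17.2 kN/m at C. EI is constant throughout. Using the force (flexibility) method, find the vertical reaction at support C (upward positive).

R_C = 213.2 kN

Take M_C as the redundant. Released structure: two simple spans AC and CE with a hinge at C.
Discontinuity in slope at C on the released structure — sum the simple-span end rotations:
  span AC: point load 170.5 at a = 4: Pab(L + a)/(6LEI) = 682/EI
  span AC: triangular load, peak 18: 7w₀L³/(360EI) = 179.2/EI
  span CE: triangular load, peak 17.2: w₀L³/(45EI) = 382.2/EI
  relative rotation θ_0 = (861.2 + 382.2)/EI = 1243/EI
A unit hogging moment at C produces rotation L₁/(3EI) + L₂/(3EI) = 6/EI.
Slope continuity at C: θ_0 = M_C·6/EI, so M_C = 1243/6 = 207.2 kN·m (hogging).
Span AC, ΣM about A with M_C applied at C: R_C^{AC}·8 = 874 + 207.2, so R_C^{AC} = 135.2 kN and R_A = 242.5 − 135.2 = 107.3 kN.
Span CE, ΣM about E: R_C^{CE}·10 = 573.3 + 207.2, so R_C^{CE} = 78.06 kN and R_E = 86 − 78.06 = 7.943 kN.
R_C = 135.2 + 78.06 = 213.2 kN.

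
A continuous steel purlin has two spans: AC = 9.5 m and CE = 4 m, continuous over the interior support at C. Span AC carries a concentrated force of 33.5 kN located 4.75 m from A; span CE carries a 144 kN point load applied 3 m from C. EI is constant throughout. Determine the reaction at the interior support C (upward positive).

Release continuity at C by inserting a hinge; the redundant is the internal moment M_C. The primary structure is two simply-supported spans AC and CE.
End slopes at the hinge C, treating each span as simply supported:
  span AC: point load 33.5 at a = 4.75: Pab(L + a)/(6LEI) = 189/EI
  span CE: point load 144 at a = 3: Pab(L + b)/(6LEI) = 90/EI
  relative rotation θ_0 = (189 + 90)/EI = 279/EI
A unit hogging moment at C produces rotation L₁/(3EI) + L₂/(3EI) = 4.5/EI.
Compatibility: M_C·(L₁+L₂)/(3EI) = θ_0, giving M_C = 61.99 kN·m (hogging).
Span AC, ΣM about A with M_C applied at C: R_C^{AC}·9.5 = 159.1 + 61.99, so R_C^{AC} = 23.28 kN and R_A = 33.5 − 23.28 = 10.22 kN.
Span CE, ΣM about E: R_C^{CE}·4 = 144 + 61.99, so R_C^{CE} = 51.5 kN and R_E = 144 − 51.5 = 92.5 kN.
R_C = 23.28 + 51.5 = 74.77 kN.

R_C = 74.77 kN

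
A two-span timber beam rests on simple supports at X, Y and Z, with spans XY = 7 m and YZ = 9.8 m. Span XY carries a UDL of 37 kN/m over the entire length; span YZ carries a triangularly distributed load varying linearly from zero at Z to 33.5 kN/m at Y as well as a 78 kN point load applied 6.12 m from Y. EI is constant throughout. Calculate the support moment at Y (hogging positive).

Release continuity at Y by inserting a hinge; the redundant is the internal moment M_Y. The primary structure is two simply-supported spans XY and YZ.
Rotations at Y on the released spans (each span's end-slope, ×1/EI):
  span XY: UDL 37: wL³/(24EI) = 528.8/EI
  span YZ: triangular load, peak 33.5: w₀L³/(45EI) = 700.7/EI
  span YZ: point load 78 at a = 6.12: Pab(L + b)/(6LEI) = 402.7/EI
  relative rotation θ_0 = (528.8 + 1103)/EI = 1632/EI
A unit hogging moment at Y produces rotation L₁/(3EI) + L₂/(3EI) = 5.6/EI.
Compatibility: M_Y·(L₁+L₂)/(3EI) = θ_0, giving M_Y = 291.5 kN·m (hogging).

M_Y = 291.5 kN·m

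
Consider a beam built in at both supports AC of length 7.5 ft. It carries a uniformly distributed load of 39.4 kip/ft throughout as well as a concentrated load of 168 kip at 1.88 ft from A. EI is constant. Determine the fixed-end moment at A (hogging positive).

M_A = 362 kip·ft

Take the two fixed-end moments M_A, M_C as redundants; the released structure is the simple span AC.
Simple-span end rotations at A and C under the given loads:
  at A: UDL 39.4: wL³/(24EI) = 692.6/EI
  at C: UDL 39.4: wL³/(24EI) = 692.6/EI
  at A: point load 168 at a = 1.88: Pab(L + b)/(6LEI) = 517.5/EI
  at C: point load 168 at a = 1.88: Pab(L + a)/(6LEI) = 370/EI
  θ_A0 = 1210/EI,  θ_C0 = 1063/EI
Flexibility coefficients: a unit moment at one end gives L/(3EI) there and L/(6EI) at the far end, so f₁₁ = f₂₂ = 2.5/EI and f₁₂ = f₂₁ = 1.25/EI.
Compatibility — zero rotation at each built-in end:
  2.5 M_A + 1.25 M_C = 1210
  1.25 M_A + 2.5 M_C = 1063
Solving the pair gives M_A = 362 kip·ft and M_C = 244 kip·ft (hogging).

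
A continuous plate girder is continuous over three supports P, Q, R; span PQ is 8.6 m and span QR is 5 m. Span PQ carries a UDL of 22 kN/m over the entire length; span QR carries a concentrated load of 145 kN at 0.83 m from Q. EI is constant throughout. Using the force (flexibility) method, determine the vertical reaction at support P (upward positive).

Insert a hinge at Q; M_Q is the redundant, and each span becomes simply supported.
End slopes at the hinge Q, treating each span as simply supported:
  span PQ: UDL 22: wL³/(24EI) = 583.1/EI
  span QR: point load 145 at a = 0.83: Pab(L + b)/(6LEI) = 153.4/EI
  relative rotation θ_0 = (583.1 + 153.4)/EI = 736.5/EI
A unit hogging moment at Q produces rotation L₁/(3EI) + L₂/(3EI) = 4.533/EI.
Slope continuity at Q: θ_0 = M_Q·4.533/EI, so M_Q = 736.5/4.533 = 162.5 kN·m (hogging).
Span PQ, ΣM about P with M_Q applied at Q: R_Q^{PQ}·8.6 = 813.6 + 162.5, so R_Q^{PQ} = 113.5 kN and R_P = 189.2 − 113.5 = 75.71 kN.

R_P = 75.71 kN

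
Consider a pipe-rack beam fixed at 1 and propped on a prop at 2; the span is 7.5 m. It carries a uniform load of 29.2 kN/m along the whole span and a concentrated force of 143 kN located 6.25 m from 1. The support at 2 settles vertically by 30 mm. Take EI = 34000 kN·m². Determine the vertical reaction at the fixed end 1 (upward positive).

Release the roller at 2. Primary structure: cantilever fixed at 1.
Downward deflection at the released point 2 due to the loads:
  UDL 29.2: wL⁴/(8EI) = 11549/EI
  point load 143 at a = 6.25: Pa²(3L − a)/(6EI) = 15129/EI
  δ_0 = 26677/EI
Tip deflection under a unit load at 2: L³/(3EI) = 140.6/EI.
With EI = 34000 kN·m²: δ_0 = 0.78463 m and δ_{22} = 0.004136 m/kN.
Compatibility — the beam at 2 must follow the support down by 0.03 m: δ_0 − R_2·δ_{22} = 0.03, so R_2 = (0.78463 − 0.03)/0.004136 = 182.5 kN.
Vertical equilibrium: R_1 = ΣP − R_2 = 362 − 182.5 = 179.5 kN.

R_1 = 179.5 kN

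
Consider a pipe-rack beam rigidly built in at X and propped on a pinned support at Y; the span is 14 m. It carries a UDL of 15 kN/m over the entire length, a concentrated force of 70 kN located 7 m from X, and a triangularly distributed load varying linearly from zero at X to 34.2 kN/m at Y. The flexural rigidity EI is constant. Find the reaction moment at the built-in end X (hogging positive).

Take the reaction at Y as the redundant and release it; the primary structure is a cantilever fixed at X.
Downward deflection at the released point Y due to the loads:
  UDL 15: wL⁴/(8EI) = 72030/EI
  point load 70 at a = 7: Pa²(3L − a)/(6EI) = 20008/EI
  triangular load, peak 34.2 at the free end: 11w₀L⁴/(120EI) = 120434/EI
  δ_0 = 212472/EI
Flexibility coefficient — unit upward force at Y: δ_{YY} = L³/(3EI) = 914.7/EI.
Compatibility at Y: δ_0 − R_Y·δ_{YY} = 0, so R_Y = 212472/914.7 = 232.3 kN.
Moment equilibrium about X: M_X = Σ(load moments about X) − R_Y·L = 4194 − 232.3×14 = 942.3 kN·m.

M_X = 942.3 kN·m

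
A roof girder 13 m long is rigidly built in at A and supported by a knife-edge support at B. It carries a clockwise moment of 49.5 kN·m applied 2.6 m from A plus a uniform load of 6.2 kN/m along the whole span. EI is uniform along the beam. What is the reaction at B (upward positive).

Choose R_B as the redundant. The primary structure is the cantilever fixed at A.
Deflection at B on the released cantilever, summing each load's contribution:
  clockwise couple 49.5 at a = 2.6: M₀a(2L − a)/(2EI) = 1506/EI
  UDL 6.2: wL⁴/(8EI) = 22135/EI
  δ_0 = 23641/EI
Tip deflection under a unit load at B: L³/(3EI) = 732.3/EI.
The prop prevents deflection at B: R_B = δ_0/δ_{BB} = 23641/732.3 = 32.28 kN.

R_B = 32.28 kN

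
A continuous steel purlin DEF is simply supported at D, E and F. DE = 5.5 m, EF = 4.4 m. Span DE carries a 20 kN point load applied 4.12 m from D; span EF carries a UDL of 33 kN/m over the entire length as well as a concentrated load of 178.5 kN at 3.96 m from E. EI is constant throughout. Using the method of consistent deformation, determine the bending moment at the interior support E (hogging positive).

Insert a hinge at E; M_E is the redundant, and each span becomes simply supported.
End slopes at the hinge E, treating each span as simply supported:
  span DE: point load 20 at a = 4.12: Pab(L + a)/(6LEI) = 33.15/EI
  span EF: UDL 33: wL³/(24EI) = 117.1/EI
  span EF: point load 178.5 at a = 3.96: Pab(L + b)/(6LEI) = 57.02/EI
  relative rotation θ_0 = (33.15 + 174.1)/EI = 207.3/EI
A unit hogging moment at E produces rotation L₁/(3EI) + L₂/(3EI) = 3.3/EI.
Compatibility: M_E·(L₁+L₂)/(3EI) = θ_0, giving M_E = 62.82 kN·m (hogging).

M_E = 62.82 kN·m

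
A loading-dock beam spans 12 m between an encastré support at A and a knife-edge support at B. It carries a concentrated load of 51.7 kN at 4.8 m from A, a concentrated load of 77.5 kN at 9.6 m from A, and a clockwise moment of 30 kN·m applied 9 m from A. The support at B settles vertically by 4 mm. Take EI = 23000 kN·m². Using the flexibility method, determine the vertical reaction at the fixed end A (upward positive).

Remove the prop at B; the released (primary) structure is a cantilever built in at A.
Primary-structure tip deflection at B by superposition:
  point load 51.7 at a = 4.8: Pa²(3L − a)/(6EI) = 6194/EI
  point load 77.5 at a = 9.6: Pa²(3L − a)/(6EI) = 31427/EI
  clockwise couple 30 at a = 9: M₀a(2L − a)/(2EI) = 2025/EI
  δ_0 = 39646/EI
Tip deflection under a unit load at B: L³/(3EI) = 576/EI.
With EI = 23000 kN·m²: δ_0 = 1.7237 m and δ_{BB} = 0.025043 m/kN.
Compatibility — the beam at B must follow the support down by 0.004 m: δ_0 − R_B·δ_{BB} = 0.004, so R_B = (1.7237 − 0.004)/0.025043 = 68.67 kN.
Vertical equilibrium: R_A = ΣP − R_B = 129.2 − 68.67 = 60.53 kN.

R_A = 60.53 kN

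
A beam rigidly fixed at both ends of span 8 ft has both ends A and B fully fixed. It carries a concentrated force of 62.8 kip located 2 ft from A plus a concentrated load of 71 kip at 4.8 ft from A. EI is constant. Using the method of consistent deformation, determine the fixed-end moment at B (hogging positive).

M_B = 105.3 kip·ft

Take the two fixed-end moments M_A, M_B as redundants; the released structure is the simple span AB.
Simple-span end rotations at A and B under the given loads:
  at A: point load 62.8 at a = 2: Pab(L + b)/(6LEI) = 219.8/EI
  at B: point load 62.8 at a = 2: Pab(L + a)/(6LEI) = 157/EI
  at A: point load 71 at a = 4.8: Pab(L + b)/(6LEI) = 254.5/EI
  at B: point load 71 at a = 4.8: Pab(L + a)/(6LEI) = 290.8/EI
  θ_A0 = 474.3/EI,  θ_B0 = 447.8/EI
Flexibility coefficients: a unit moment at one end gives L/(3EI) there and L/(6EI) at the far end, so f₁₁ = f₂₂ = 2.667/EI and f₁₂ = f₂₁ = 1.333/EI.
Compatibility — zero rotation at each built-in end:
  2.667 M_A + 1.333 M_B = 474.3
  1.333 M_A + 2.667 M_B = 447.8
Solving the pair gives M_A = 125.2 kip·ft and M_B = 105.3 kip·ft (hogging).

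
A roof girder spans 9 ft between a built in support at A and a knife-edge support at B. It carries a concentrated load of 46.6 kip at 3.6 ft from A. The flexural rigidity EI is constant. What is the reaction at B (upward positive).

R_B = 9.693 kip

Take the reaction at B as the redundant and release it; the primary structure is a cantilever fixed at A.
Downward deflection at the released point B due to the loads:
  point load 46.6 at a = 3.6: Pa²(3L − a)/(6EI) = 2355/EI
Tip deflection under a unit load at B: L³/(3EI) = 243/EI.
Compatibility at B: δ_0 − R_B·δ_{BB} = 0, so R_B = 2355/243 = 9.693 kip.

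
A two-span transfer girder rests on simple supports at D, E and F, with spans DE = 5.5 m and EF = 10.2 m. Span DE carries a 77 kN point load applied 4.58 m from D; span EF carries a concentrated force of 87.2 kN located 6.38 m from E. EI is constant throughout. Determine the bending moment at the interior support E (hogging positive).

M_E = 112 kN·m

Insert a hinge at E; M_E is the redundant, and each span becomes simply supported.
Discontinuity in slope at E on the released structure — sum the simple-span end rotations:
  span DE: point load 77 at a = 4.58: Pab(L + a)/(6LEI) = 99.1/EI
  span EF: point load 87.2 at a = 6.38: Pab(L + b)/(6LEI) = 486.9/EI
  relative rotation θ_0 = (99.1 + 486.9)/EI = 586/EI
A unit hogging moment at E produces rotation L₁/(3EI) + L₂/(3EI) = 5.233/EI.
Slope continuity at E: θ_0 = M_E·5.233/EI, so M_E = 586/5.233 = 112 kN·m (hogging).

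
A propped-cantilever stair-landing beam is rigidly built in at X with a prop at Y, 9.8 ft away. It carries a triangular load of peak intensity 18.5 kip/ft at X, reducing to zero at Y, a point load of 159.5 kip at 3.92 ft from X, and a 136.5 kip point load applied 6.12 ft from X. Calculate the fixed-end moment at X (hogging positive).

M_X = 634.3 kip·ft

Release the roller at Y. Primary structure: cantilever fixed at X.
Deflection at Y on the released cantilever, summing each load's contribution:
  triangular load, peak 18.5 at the fixed end: w₀L⁴/(30EI) = 5688/EI
  point load 159.5 at a = 3.92: Pa²(3L − a)/(6EI) = 10408/EI
  point load 136.5 at a = 6.12: Pa²(3L − a)/(6EI) = 19837/EI
  δ_0 = 35933/EI
Tip deflection under a unit load at Y: L³/(3EI) = 313.7/EI.
Compatibility at Y: δ_0 − R_Y·δ_{YY} = 0, so R_Y = 35933/313.7 = 114.5 kip.
Moment equilibrium about X: M_X = Σ(load moments about X) − R_Y·L = 1757 − 114.5×9.8 = 634.3 kip·ft.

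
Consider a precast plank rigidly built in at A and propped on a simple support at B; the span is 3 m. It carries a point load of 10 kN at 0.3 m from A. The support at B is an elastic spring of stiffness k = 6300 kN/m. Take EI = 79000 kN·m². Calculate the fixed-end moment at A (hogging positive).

M_A = 2.818 kN·m

Remove the prop at B; the released (primary) structure is a cantilever built in at A.
Deflection at B on the released cantilever, summing each load's contribution:
  point load 10 at a = 0.3: Pa²(3L − a)/(6EI) = 1.305/EI
Flexibility coefficient — unit upward force at B: δ_{BB} = L³/(3EI) = 9/EI.
With EI = 79000 kN·m²: δ_0 = 0.000017 m and δ_{BB} = 0.000114 m/kN.
Compatibility — the spring shortens by R_B/k under the reaction it provides: δ_0 − R_B·δ_{BB} = R_B/k. With 1/k = 0.000159 m/kN, R_B = δ_0 / (δ_{BB} + 1/k) = 0.000017 / (0.000114 + 0.000159) = 0.06059 kN.
Moment equilibrium about A: M_A = Σ(load moments about A) − R_B·L = 3 − 0.06059×3 = 2.818 kN·m.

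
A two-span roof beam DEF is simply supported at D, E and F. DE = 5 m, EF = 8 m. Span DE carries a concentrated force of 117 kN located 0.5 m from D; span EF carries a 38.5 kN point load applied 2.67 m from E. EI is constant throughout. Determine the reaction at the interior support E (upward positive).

R_E = 52.38 kN

Insert a hinge at E; M_E is the redundant, and each span becomes simply supported.
Discontinuity in slope at E on the released structure — sum the simple-span end rotations:
  span DE: point load 117 at a = 0.5: Pab(L + a)/(6LEI) = 48.26/EI
  span EF: point load 38.5 at a = 2.67: Pab(L + b)/(6LEI) = 152.2/EI
  relative rotation θ_0 = (48.26 + 152.2)/EI = 200.4/EI
A unit hogging moment at E produces rotation L₁/(3EI) + L₂/(3EI) = 4.333/EI.
Compatibility: M_E·(L₁+L₂)/(3EI) = θ_0, giving M_E = 46.25 kN·m (hogging).
Span DE, ΣM about D with M_E applied at E: R_E^{DE}·5 = 58.5 + 46.25, so R_E^{DE} = 20.95 kN and R_D = 117 − 20.95 = 96.05 kN.
Span EF, ΣM about F: R_E^{EF}·8 = 205.2 + 46.25, so R_E^{EF} = 31.43 kN and R_F = 38.5 − 31.43 = 7.068 kN.
R_E = 20.95 + 31.43 = 52.38 kN.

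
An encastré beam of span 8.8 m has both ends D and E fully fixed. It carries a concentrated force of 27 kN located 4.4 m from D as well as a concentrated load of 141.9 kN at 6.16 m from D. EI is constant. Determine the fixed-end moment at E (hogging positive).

M_E = 213.3 kN·m

Take the two fixed-end moments M_D, M_E as redundants; the released structure is the simple span DE.
End rotations of the released simple span under the applied load (×1/EI):
  at D: point load 27 at a = 4.4: Pab(L + b)/(6LEI) = 130.7/EI
  at E: point load 27 at a = 4.4: Pab(L + a)/(6LEI) = 130.7/EI
  at D: point load 141.9 at a = 6.16: Pab(L + b)/(6LEI) = 500/EI
  at E: point load 141.9 at a = 6.16: Pab(L + a)/(6LEI) = 653.8/EI
  θ_D0 = 630.7/EI,  θ_E0 = 784.5/EI
Flexibility coefficients: a unit moment at one end gives L/(3EI) there and L/(6EI) at the far end, so f₁₁ = f₂₂ = 2.933/EI and f₁₂ = f₂₁ = 1.467/EI.
Compatibility — zero rotation at each built-in end:
  2.933 M_D + 1.467 M_E = 630.7
  1.467 M_D + 2.933 M_E = 784.5
Solving the pair gives M_D = 108.4 kN·m and M_E = 213.3 kN·m (hogging).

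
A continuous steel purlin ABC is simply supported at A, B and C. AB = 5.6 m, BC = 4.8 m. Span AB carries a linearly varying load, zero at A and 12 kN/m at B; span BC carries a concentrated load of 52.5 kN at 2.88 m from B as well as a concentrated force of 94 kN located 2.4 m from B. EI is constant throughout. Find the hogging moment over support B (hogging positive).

Take M_B as the redundant. Released structure: two simple spans AB and BC with a hinge at B.
Rotations at B on the released spans (each span's end-slope, ×1/EI):
  span AB: triangular load, peak 12: w₀L³/(45EI) = 46.83/EI
  span BC: point load 52.5 at a = 2.88: Pab(L + b)/(6LEI) = 67.74/EI
  span BC: point load 94 at a = 2.4: Pab(L + b)/(6LEI) = 135.4/EI
  relative rotation θ_0 = (46.83 + 203.1)/EI = 249.9/EI
A unit hogging moment at B produces rotation L₁/(3EI) + L₂/(3EI) = 3.467/EI.
Slope continuity at B: θ_0 = M_B·3.467/EI, so M_B = 249.9/3.467 = 72.09 kN·m (hogging).

M_B = 72.09 kN·m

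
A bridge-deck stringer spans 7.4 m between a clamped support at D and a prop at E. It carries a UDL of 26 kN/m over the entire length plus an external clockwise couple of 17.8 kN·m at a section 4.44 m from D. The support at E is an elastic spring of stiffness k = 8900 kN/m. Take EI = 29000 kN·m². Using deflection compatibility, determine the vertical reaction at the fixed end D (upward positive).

Release the roller at E. Primary structure: cantilever fixed at D.
Deflection at E on the released cantilever, summing each load's contribution:
  UDL 26: wL⁴/(8EI) = 9746/EI
  clockwise couple 17.8 at a = 4.44: M₀a(2L − a)/(2EI) = 409.4/EI
  δ_0 = 10155/EI
Tip deflection under a unit load at E: L³/(3EI) = 135.1/EI.
With EI = 29000 kN·m²: δ_0 = 0.35017 m and δ_{EE} = 0.004658 m/kN.
Compatibility — the spring shortens by R_E/k under the reaction it provides: δ_0 − R_E·δ_{EE} = R_E/k. With 1/k = 0.000112 m/kN, R_E = δ_0 / (δ_{EE} + 1/k) = 0.35017 / (0.004658 + 0.000112) = 73.41 kN.
Vertical equilibrium: R_D = ΣP − R_E = 192.4 − 73.41 = 119 kN.

R_D = 119 kN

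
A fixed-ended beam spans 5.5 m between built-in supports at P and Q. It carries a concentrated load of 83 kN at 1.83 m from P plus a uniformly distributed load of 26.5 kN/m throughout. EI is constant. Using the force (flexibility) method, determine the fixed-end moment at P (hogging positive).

M_P = 134.4 kN·m

Take the two fixed-end moments M_P, M_Q as redundants; the released structure is the simple span PQ.
On the primary (simply-supported) span, the end slopes from the loading are:
  at P: point load 83 at a = 1.83: Pab(L + b)/(6LEI) = 154.9/EI
  at Q: point load 83 at a = 1.83: Pab(L + a)/(6LEI) = 123.8/EI
  at P: UDL 26.5: wL³/(24EI) = 183.7/EI
  at Q: UDL 26.5: wL³/(24EI) = 183.7/EI
  θ_P0 = 338.6/EI,  θ_Q0 = 307.5/EI
Flexibility coefficients: a unit moment at one end gives L/(3EI) there and L/(6EI) at the far end, so f₁₁ = f₂₂ = 1.833/EI and f₁₂ = f₂₁ = 0.9167/EI.
Compatibility — zero rotation at each built-in end:
  1.833 M_P + 0.9167 M_Q = 338.6
  0.9167 M_P + 1.833 M_Q = 307.5
Solving the pair gives M_P = 134.4 kN·m and M_Q = 100.5 kN·m (hogging).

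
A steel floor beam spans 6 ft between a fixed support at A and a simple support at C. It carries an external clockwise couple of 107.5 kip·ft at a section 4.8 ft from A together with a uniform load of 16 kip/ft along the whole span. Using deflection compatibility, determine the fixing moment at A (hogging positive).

M_A = 24.7 kip·ft

Release the roller at C. Primary structure: cantilever fixed at A.
Primary-structure tip deflection at C by superposition:
  clockwise couple 107.5 at a = 4.8: M₀a(2L − a)/(2EI) = 1858/EI
  UDL 16: wL⁴/(8EI) = 2592/EI
  δ_0 = 4450/EI
Flexibility coefficient — unit upward force at C: δ_{CC} = L³/(3EI) = 72/EI.
The prop prevents deflection at C: R_C = δ_0/δ_{CC} = 4450/72 = 61.8 kip.
Moment equilibrium about A: M_A = Σ(load moments about A) − R_C·L = 395.5 − 61.8×6 = 24.7 kip·ft.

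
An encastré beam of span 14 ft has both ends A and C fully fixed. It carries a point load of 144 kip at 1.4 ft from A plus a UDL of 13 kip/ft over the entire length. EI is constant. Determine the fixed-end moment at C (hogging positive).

Release both end moments; the primary structure is a simply-supported span AC with redundants M_A and M_C.
End rotations of the released simple span under the applied load (×1/EI):
  at A: point load 144 at a = 1.4: Pab(L + b)/(6LEI) = 804.4/EI
  at C: point load 144 at a = 1.4: Pab(L + a)/(6LEI) = 465.7/EI
  at A: UDL 13: wL³/(24EI) = 1486/EI
  at C: UDL 13: wL³/(24EI) = 1486/EI
  θ_A0 = 2291/EI,  θ_C0 = 1952/EI
Flexibility coefficients: a unit moment at one end gives L/(3EI) there and L/(6EI) at the far end, so f₁₁ = f₂₂ = 4.667/EI and f₁₂ = f₂₁ = 2.333/EI.
Compatibility — zero rotation at each built-in end:
  4.667 M_A + 2.333 M_C = 2291
  2.333 M_A + 4.667 M_C = 1952
Solving the pair gives M_A = 375.6 kip·ft and M_C = 230.5 kip·ft (hogging).

M_C = 230.5 kip·ft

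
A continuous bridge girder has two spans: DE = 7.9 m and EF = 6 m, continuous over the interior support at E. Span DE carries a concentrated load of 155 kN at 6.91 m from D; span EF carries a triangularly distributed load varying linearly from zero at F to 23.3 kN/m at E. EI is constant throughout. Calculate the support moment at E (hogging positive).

M_E = 95.64 kN·m

Take M_E as the redundant. Released structure: two simple spans DE and EF with a hinge at E.
Rotations at E on the released spans (each span's end-slope, ×1/EI):
  span DE: point load 155 at a = 6.91: Pab(L + a)/(6LEI) = 331.3/EI
  span EF: triangular load, peak 23.3: w₀L³/(45EI) = 111.8/EI
  relative rotation θ_0 = (331.3 + 111.8)/EI = 443.1/EI
A unit hogging moment at E produces rotation L₁/(3EI) + L₂/(3EI) = 4.633/EI.
Slope continuity at E: θ_0 = M_E·4.633/EI, so M_E = 443.1/4.633 = 95.64 kN·m (hogging).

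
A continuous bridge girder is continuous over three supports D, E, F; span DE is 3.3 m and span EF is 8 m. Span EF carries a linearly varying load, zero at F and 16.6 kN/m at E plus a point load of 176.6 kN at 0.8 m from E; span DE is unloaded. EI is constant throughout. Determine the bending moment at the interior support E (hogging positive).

M_E = 135.7 kN·m

Insert a hinge at E; M_E is the redundant, and each span becomes simply supported.
Rotations at E on the released spans (each span's end-slope, ×1/EI):
  span EF: triangular load, peak 16.6: w₀L³/(45EI) = 188.9/EI
  span EF: point load 176.6 at a = 0.8: Pab(L + b)/(6LEI) = 322.1/EI
  relative rotation θ_0 = (0 + 511)/EI = 511/EI
A unit hogging moment at E produces rotation L₁/(3EI) + L₂/(3EI) = 3.767/EI.
Slope continuity at E: θ_0 = M_E·3.767/EI, so M_E = 511/3.767 = 135.7 kN·m (hogging).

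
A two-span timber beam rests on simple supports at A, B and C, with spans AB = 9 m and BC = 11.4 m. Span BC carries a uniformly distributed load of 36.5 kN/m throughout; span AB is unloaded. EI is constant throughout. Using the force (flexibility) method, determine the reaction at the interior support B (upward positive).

R_B = 273.9 kN

Insert a hinge at B; M_B is the redundant, and each span becomes simply supported.
End slopes at the hinge B, treating each span as simply supported:
  span BC: UDL 36.5: wL³/(24EI) = 2253/EI
  relative rotation θ_0 = (0 + 2253)/EI = 2253/EI
A unit hogging moment at B produces rotation L₁/(3EI) + L₂/(3EI) = 6.8/EI.
Compatibility: M_B·(L₁+L₂)/(3EI) = θ_0, giving M_B = 331.4 kN·m (hogging).
Span AB, ΣM about A with M_B applied at B: R_B^{AB}·9 = 0 + 331.4, so R_B^{AB} = 36.82 kN and R_A = 0 − 36.82 = -36.82 kN.
Span BC, ΣM about C: R_B^{BC}·11.4 = 2372 + 331.4, so R_B^{BC} = 237.1 kN and R_C = 416.1 − 237.1 = 179 kN.
R_B = 36.82 + 237.1 = 273.9 kN.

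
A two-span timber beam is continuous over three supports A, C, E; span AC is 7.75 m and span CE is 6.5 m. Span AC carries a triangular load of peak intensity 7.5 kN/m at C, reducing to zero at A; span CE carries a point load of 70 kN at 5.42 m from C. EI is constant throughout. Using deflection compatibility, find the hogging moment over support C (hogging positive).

M_C = 33.1 kN·m

Release continuity at C by inserting a hinge; the redundant is the internal moment M_C. The primary structure is two simply-supported spans AC and CE.
End slopes at the hinge C, treating each span as simply supported:
  span AC: triangular load, peak 7.5: w₀L³/(45EI) = 77.58/EI
  span CE: point load 70 at a = 5.42: Pab(L + b)/(6LEI) = 79.64/EI
  relative rotation θ_0 = (77.58 + 79.64)/EI = 157.2/EI
A unit hogging moment at C produces rotation L₁/(3EI) + L₂/(3EI) = 4.75/EI.
Compatibility: M_C·(L₁+L₂)/(3EI) = θ_0, giving M_C = 33.1 kN·m (hogging).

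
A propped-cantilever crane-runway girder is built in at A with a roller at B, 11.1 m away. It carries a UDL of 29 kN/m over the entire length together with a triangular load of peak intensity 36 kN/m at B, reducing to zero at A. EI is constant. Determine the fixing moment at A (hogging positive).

M_A = 705.4 kN·m

Remove the prop at B; the released (primary) structure is a cantilever built in at A.
Deflection at B on the released cantilever, summing each load's contribution:
  UDL 29: wL⁴/(8EI) = 55030/EI
  triangular load, peak 36 at the free end: 11w₀L⁴/(120EI) = 50096/EI
  δ_0 = 105126/EI
Tip deflection under a unit load at B: L³/(3EI) = 455.9/EI.
Compatibility at B: δ_0 − R_B·δ_{BB} = 0, so R_B = 105126/455.9 = 230.6 kN.
Moment equilibrium about A: M_A = Σ(load moments about A) − R_B·L = 3265 − 230.6×11.1 = 705.4 kN·m.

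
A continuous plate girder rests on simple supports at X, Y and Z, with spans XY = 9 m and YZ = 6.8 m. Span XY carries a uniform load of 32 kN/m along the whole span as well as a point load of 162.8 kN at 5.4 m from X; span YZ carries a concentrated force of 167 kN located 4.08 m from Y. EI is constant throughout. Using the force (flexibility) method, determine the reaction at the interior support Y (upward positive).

Take M_Y as the redundant. Released structure: two simple spans XY and YZ with a hinge at Y.
Rotations at Y on the released spans (each span's end-slope, ×1/EI):
  span XY: UDL 32: wL³/(24EI) = 972/EI
  span XY: point load 162.8 at a = 5.4: Pab(L + a)/(6LEI) = 844/EI
  span YZ: point load 167 at a = 4.08: Pab(L + b)/(6LEI) = 432.4/EI
  relative rotation θ_0 = (1816 + 432.4)/EI = 2248/EI
A unit hogging moment at Y produces rotation L₁/(3EI) + L₂/(3EI) = 5.267/EI.
Slope continuity at Y: θ_0 = M_Y·5.267/EI, so M_Y = 2248/5.267 = 426.9 kN·m (hogging).
Span XY, ΣM about X with M_Y applied at Y: R_Y^{XY}·9 = 2175 + 426.9, so R_Y^{XY} = 289.1 kN and R_X = 450.8 − 289.1 = 161.7 kN.
Span YZ, ΣM about Z: R_Y^{YZ}·6.8 = 454.2 + 426.9, so R_Y^{YZ} = 129.6 kN and R_Z = 167 − 129.6 = 37.42 kN.
R_Y = 289.1 + 129.6 = 418.7 kN.

R_Y = 418.7 kN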